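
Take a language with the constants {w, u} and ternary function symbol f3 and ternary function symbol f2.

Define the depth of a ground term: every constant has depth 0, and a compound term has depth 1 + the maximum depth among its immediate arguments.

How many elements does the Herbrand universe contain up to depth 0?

2

Let N_k count ground terms of depth at most k. Each non-constant term of depth ≤ k is some function symbol applied to depth-≤(k−1) arguments, giving N_k = 2 + N_{k-1}^3 + N_{k-1}^3.
N_0 = 2
Explicitly: w, u.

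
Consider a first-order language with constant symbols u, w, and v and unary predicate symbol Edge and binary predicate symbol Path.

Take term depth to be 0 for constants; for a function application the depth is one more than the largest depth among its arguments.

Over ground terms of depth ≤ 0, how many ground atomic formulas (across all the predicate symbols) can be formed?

First count ground terms of depth ≤ 0.
With no function symbols every ground term is a constant, so there are exactly 3 ground terms at every depth bound.
N_0 = 3
So |H| = 3.
A ground atom is a predicate applied to a tuple of terms from H, so the count is the sum over predicates of |H|^arity:
  Edge: 3;  Path: 3^2 = 9
Total ground atoms: 3 + 9 = 12.

12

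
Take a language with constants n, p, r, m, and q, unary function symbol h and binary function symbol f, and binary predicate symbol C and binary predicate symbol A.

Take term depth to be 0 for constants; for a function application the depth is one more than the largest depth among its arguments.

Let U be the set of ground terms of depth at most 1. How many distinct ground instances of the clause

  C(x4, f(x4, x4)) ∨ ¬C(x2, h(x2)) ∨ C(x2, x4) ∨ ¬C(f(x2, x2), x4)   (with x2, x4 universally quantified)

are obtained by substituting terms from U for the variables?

Ground terms of depth ≤ 1:
  If N_k denotes the number of depth-≤k ground terms, the 5 constants give N_0 = 5, and each function symbol of arity r contributes N_{k-1}^r new terms at level k: N_k = 5 + N_{k-1} + N_{k-1}^2.
  N_0 = 5
  N_1 = 5 + 5 + 5^2 = 35
So there are 35 ground terms available for substitution.
The body mentions every one of the 2 quantified variables; since ground terms form a free algebra, no two substitutions collapse to the same formula.
Number of ground instances = 35^2 = 1225.

1225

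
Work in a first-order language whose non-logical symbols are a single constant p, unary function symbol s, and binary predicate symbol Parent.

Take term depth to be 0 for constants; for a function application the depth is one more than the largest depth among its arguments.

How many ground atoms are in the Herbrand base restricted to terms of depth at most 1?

4

First count ground terms of depth ≤ 1.
Let N_k = |{terms of depth ≤ k}|. Then N_0 = 1 and N_k = 1 + N_{k-1} for k ≥ 1 (one summand per function symbol, arity giving the exponent).
N_0 = 1
N_1 = 1 + 1 = 2
Explicitly: p, s(p).
So |H| = 2.
Each predicate of arity r yields |H|^r ground atoms (one per choice of an r-tuple from H):
  Parent: 2^2 = 4
Total ground atoms: 4.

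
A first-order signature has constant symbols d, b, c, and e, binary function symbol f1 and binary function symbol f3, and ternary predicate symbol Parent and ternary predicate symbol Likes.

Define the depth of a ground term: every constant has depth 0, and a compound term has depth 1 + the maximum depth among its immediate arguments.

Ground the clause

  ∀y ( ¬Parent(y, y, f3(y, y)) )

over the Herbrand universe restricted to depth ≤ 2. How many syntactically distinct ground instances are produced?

Ground terms of depth ≤ 2:
  Count level by level. With function symbols f1/2, f3/2, the terms of depth ≤ k are the 4 constants together with each function applied to depth-≤(k−1) tuples, so N_k = 4 + N_{k-1}^2 + N_{k-1}^2.
  N_0 = 4
  N_1 = 4 + 4^2 + 4^2 = 36
  N_2 = 4 + 36^2 + 36^2 = 2596
So there are 2596 ground terms available for substitution.
The variable y ranges independently over the available ground terms, and distinct assignments produce distinct instances.
Number of ground instances = 2596.

2596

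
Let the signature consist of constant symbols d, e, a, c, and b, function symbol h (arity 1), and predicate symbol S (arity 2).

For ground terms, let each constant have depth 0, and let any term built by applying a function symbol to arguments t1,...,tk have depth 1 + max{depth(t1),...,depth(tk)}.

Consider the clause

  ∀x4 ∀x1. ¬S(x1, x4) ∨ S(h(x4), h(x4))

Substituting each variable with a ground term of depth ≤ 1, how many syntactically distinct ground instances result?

100

Ground terms of depth ≤ 1:
  Count level by level. With function symbols h/1, the terms of depth ≤ k are the 5 constants together with each function applied to depth-≤(k−1) tuples, so N_k = 5 + N_{k-1}.
  N_0 = 5
  N_1 = 5 + 5 = 10
  Explicitly: d, e, a, c, b, h(d), h(e), h(a), h(c), h(b).
So there are 10 ground terms available for substitution.
The clause has 2 distinct variables (x4, x1), each appearing in the body. In the free term algebra distinct substitutions yield syntactically distinct ground instances.
Number of ground instances = 10^2 = 100.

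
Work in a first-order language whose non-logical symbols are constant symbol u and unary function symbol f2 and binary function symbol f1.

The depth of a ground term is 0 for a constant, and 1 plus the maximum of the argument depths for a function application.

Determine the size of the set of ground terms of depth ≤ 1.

3

Count level by level. With function symbols f2/1, f1/2, the terms of depth ≤ k are the 1 constant together with each function applied to depth-≤(k−1) tuples, so N_k = 1 + N_{k-1} + N_{k-1}^2.
N_0 = 1
N_1 = 1 + 1 + 1^2 = 3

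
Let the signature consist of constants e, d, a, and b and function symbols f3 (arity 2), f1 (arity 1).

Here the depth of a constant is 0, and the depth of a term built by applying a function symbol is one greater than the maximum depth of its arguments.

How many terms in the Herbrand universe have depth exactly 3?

364820

Write N_k for the number of ground terms of depth ≤ k. A term of depth ≤ k is either a constant or a function symbol applied to arguments of depth ≤ k−1, so N_k = 4 + N_{k-1}^2 + N_{k-1}.
N_0 = 4
N_1 = 4 + 4^2 + 4 = 24
N_2 = 4 + 24^2 + 24 = 604
N_3 = 4 + 604^2 + 604 = 365424
Terms of depth exactly 3: N_3 − N_2 = 365424 − 604 = 364820.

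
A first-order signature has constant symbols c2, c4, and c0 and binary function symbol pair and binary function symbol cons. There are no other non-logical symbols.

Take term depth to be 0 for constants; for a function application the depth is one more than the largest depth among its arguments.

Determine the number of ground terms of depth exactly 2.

Count level by level. With function symbols pair/2, cons/2, the terms of depth ≤ k are the 3 constants together with each function applied to depth-≤(k−1) tuples, so N_k = 3 + N_{k-1}^2 + N_{k-1}^2.
N_0 = 3
N_1 = 3 + 3^2 + 3^2 = 21
N_2 = 3 + 21^2 + 21^2 = 885
Terms of depth exactly 2: N_2 − N_1 = 885 − 21 = 864.

864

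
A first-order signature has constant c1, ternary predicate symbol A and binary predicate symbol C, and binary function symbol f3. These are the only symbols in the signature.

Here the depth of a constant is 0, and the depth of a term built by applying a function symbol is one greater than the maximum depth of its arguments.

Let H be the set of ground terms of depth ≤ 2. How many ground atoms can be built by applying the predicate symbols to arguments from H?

First count ground terms of depth ≤ 2.
Let N_k count ground terms of depth at most k. Each non-constant term of depth ≤ k is some function symbol applied to depth-≤(k−1) arguments, giving N_k = 1 + N_{k-1}^2.
N_0 = 1
N_1 = 1 + 1^2 = 2
N_2 = 1 + 2^2 = 5
Explicitly: c1, f3(c1, c1), f3(c1, f3(c1, c1)), f3(f3(c1, c1), c1), f3(f3(c1, c1), f3(c1, c1)).
So |H| = 5.
A ground atom is a predicate applied to a tuple of terms from H, so the count is the sum over predicates of |H|^arity:
  A: 5^3 = 125;  C: 5^2 = 25
Total ground atoms: 125 + 25 = 150.

150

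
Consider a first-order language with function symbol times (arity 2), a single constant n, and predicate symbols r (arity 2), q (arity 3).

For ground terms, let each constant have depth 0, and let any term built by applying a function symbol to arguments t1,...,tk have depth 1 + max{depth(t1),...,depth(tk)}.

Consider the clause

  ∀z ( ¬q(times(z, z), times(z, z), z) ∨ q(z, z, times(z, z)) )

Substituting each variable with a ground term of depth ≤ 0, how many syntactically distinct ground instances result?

Ground terms of depth ≤ 0:
  Let N_k count ground terms of depth at most k. Each non-constant term of depth ≤ k is some function symbol applied to depth-≤(k−1) arguments, giving N_k = 1 + N_{k-1}^2.
  N_0 = 1
  Explicitly: n.
So there is exactly 1 ground term available for substitution.
The variable z ranges independently over the available ground terms, and distinct assignments produce distinct instances.
Number of ground instances = 1.

1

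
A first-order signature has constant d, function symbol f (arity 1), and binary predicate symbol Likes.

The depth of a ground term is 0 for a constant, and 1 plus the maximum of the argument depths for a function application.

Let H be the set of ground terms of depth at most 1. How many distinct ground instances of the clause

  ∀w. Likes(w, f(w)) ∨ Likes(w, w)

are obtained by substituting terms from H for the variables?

Ground terms of depth ≤ 1:
  If N_k denotes the number of depth-≤k ground terms, the 1 constant gives N_0 = 1, and each function symbol of arity r contributes N_{k-1}^r new terms at level k: N_k = 1 + N_{k-1}.
  N_0 = 1
  N_1 = 1 + 1 = 2
  Explicitly: d, f(d).
So there are 2 ground terms available for substitution.
The clause has 1 distinct variable (w), which appears in the body. In the free term algebra distinct substitutions yield syntactically distinct ground instances.
Number of ground instances = 2.

2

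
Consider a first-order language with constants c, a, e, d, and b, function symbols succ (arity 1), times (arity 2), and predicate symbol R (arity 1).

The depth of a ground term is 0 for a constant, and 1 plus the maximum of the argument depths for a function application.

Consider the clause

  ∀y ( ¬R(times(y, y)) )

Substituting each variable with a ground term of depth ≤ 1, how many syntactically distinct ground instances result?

35

Ground terms of depth ≤ 1:
  Let N_k count ground terms of depth at most k. Each non-constant term of depth ≤ k is some function symbol applied to depth-≤(k−1) arguments, giving N_k = 5 + N_{k-1} + N_{k-1}^2.
  N_0 = 5
  N_1 = 5 + 5 + 5^2 = 35
So there are 35 ground terms available for substitution.
The variable y ranges independently over the available ground terms, and distinct assignments produce distinct instances.
Number of ground instances = 35.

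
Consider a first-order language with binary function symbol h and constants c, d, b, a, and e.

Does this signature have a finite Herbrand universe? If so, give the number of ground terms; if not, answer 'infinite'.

The signature has at least one function symbol (h, arity 2) and at least one constant (c).
Iterating h gives infinitely many distinct ground terms: c, h(c, c), h(h(c, c), h(c, c)), ...
So the Herbrand universe is infinite.

infinite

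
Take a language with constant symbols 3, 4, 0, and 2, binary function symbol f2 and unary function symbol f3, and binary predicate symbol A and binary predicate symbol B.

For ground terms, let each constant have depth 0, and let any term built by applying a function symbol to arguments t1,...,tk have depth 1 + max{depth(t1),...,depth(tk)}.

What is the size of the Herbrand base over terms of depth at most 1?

First count ground terms of depth ≤ 1.
Let N_k count ground terms of depth at most k. Each non-constant term of depth ≤ k is some function symbol applied to depth-≤(k−1) arguments, giving N_k = 4 + N_{k-1}^2 + N_{k-1}.
N_0 = 4
N_1 = 4 + 4^2 + 4 = 24
So |H| = 24.
A ground atom is a predicate applied to a tuple of terms from H, so the count is the sum over predicates of |H|^arity:
  A: 24^2 = 576;  B: 24^2 = 576
Total ground atoms: 576 + 576 = 1152.

1152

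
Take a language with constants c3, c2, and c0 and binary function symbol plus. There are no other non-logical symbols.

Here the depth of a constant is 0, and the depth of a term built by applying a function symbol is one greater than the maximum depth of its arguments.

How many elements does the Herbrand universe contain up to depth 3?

21612

Count level by level. With function symbols plus/2, the terms of depth ≤ k are the 3 constants together with each function applied to depth-≤(k−1) tuples, so N_k = 3 + N_{k-1}^2.
N_0 = 3
N_1 = 3 + 3^2 = 12
N_2 = 3 + 12^2 = 147
N_3 = 3 + 147^2 = 21612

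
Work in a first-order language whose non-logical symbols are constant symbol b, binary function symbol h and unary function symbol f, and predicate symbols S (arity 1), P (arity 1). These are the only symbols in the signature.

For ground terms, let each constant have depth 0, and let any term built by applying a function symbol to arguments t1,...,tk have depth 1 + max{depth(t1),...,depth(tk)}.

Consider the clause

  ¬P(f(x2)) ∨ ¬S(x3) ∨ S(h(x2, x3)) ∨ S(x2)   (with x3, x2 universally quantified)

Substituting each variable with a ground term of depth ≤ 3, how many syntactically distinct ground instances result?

Ground terms of depth ≤ 3:
  Write N_k for the number of ground terms of depth ≤ k. A term of depth ≤ k is either a constant or a function symbol applied to arguments of depth ≤ k−1, so N_k = 1 + N_{k-1}^2 + N_{k-1}.
  N_0 = 1
  N_1 = 1 + 1^2 + 1 = 3
  N_2 = 1 + 3^2 + 3 = 13
  N_3 = 1 + 13^2 + 13 = 183
So there are 183 ground terms available for substitution.
Each of x3, x2 ranges independently over the available ground terms, and distinct assignments produce distinct instances.
Number of ground instances = 183^2 = 33489.

33489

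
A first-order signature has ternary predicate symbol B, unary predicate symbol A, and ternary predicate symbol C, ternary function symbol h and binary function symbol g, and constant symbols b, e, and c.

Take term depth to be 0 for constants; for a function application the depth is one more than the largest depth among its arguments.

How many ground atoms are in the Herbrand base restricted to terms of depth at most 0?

First count ground terms of depth ≤ 0.
Let N_k = |{terms of depth ≤ k}|. Then N_0 = 3 and N_k = 3 + N_{k-1}^3 + N_{k-1}^2 for k ≥ 1 (one summand per function symbol, arity giving the exponent).
N_0 = 3
Explicitly: b, e, c.
So |H| = 3.
Ground atoms are formed by filling each argument slot of a predicate with a term from H, so an r-ary predicate gives |H|^r atoms:
  B: 3^3 = 27;  A: 3;  C: 3^3 = 27
Total ground atoms: 27 + 3 + 27 = 57.

57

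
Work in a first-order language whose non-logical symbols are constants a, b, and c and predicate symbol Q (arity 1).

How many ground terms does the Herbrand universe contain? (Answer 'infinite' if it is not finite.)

3

There are no function symbols, so every ground term is one of the 3 constants.
The Herbrand universe is {a, b, c}, which is finite with 3 elements.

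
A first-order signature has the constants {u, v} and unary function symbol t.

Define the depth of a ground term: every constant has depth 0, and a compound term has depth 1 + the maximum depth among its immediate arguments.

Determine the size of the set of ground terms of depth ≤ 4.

Let N_k count ground terms of depth at most k. Each non-constant term of depth ≤ k is some function symbol applied to depth-≤(k−1) arguments, giving N_k = 2 + N_{k-1}.
N_0 = 2
N_1 = 2 + 2 = 4
N_2 = 2 + 4 = 6
N_3 = 2 + 6 = 8
N_4 = 2 + 8 = 10
Explicitly: u, v, t(u), t(v), t(t(u)), t(t(v)), t(t(t(u))), t(t(t(v))), t(t(t(t(u)))), t(t(t(t(v)))).

10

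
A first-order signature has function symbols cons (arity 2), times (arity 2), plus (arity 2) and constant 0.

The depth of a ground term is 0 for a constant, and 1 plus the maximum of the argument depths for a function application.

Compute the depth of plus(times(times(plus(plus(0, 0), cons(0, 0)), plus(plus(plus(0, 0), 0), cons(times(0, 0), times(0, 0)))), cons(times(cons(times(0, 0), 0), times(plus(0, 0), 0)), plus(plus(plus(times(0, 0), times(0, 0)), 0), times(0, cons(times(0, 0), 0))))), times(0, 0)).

7

depth(plus(0, 0)) = 1 + max(0, 0) = 1
depth(cons(0, 0)) = 1 + max(0, 0) = 1
depth(plus(plus(0, 0), cons(0, 0))) = 1 + max(1, 1) = 2
depth(plus(plus(0, 0), 0)) = 1 + max(1, 0) = 2
depth(times(0, 0)) = 1 + max(0, 0) = 1
depth(cons(times(0, 0), times(0, 0))) = 1 + max(1, 1) = 2
depth(plus(plus(plus(0, 0), 0), cons(times(0, 0), times(0, 0)))) = 1 + max(2, 2) = 3
depth(times(plus(plus(0, 0), cons(0, 0)), plus(plus(plus(0, 0), 0), cons(times(0, 0), times(0, 0))))) = 1 + max(2, 3) = 4
depth(cons(times(0, 0), 0)) = 1 + max(1, 0) = 2
depth(times(plus(0, 0), 0)) = 1 + max(1, 0) = 2
depth(times(cons(times(0, 0), 0), times(plus(0, 0), 0))) = 1 + max(2, 2) = 3
depth(plus(times(0, 0), times(0, 0))) = 1 + max(1, 1) = 2
depth(plus(plus(times(0, 0), times(0, 0)), 0)) = 1 + max(2, 0) = 3
depth(times(0, cons(times(0, 0), 0))) = 1 + max(0, 2) = 3
depth(plus(plus(plus(times(0, 0), times(0, 0)), 0), times(0, cons(times(0, 0), 0)))) = 1 + max(3, 3) = 4
depth(cons(times(cons(times(0, 0), 0), times(plus(0, 0), 0)), plus(plus(plus(times(0, 0), times(0, 0)), 0), times(0, cons(times(0, 0), 0))))) = 1 + max(3, 4) = 5
depth(times(times(plus(plus(0, 0), cons(0, 0)), plus(plus(plus(0, 0), 0), cons(times(0, 0), times(0, 0)))), cons(times(cons(times(0, 0), 0), times(plus(0, 0), 0)), plus(plus(plus(times(0, 0), times(0, 0)), 0), times(0, cons(times(0, 0), 0)))))) = 1 + max(4, 5) = 6
depth(plus(times(times(plus(plus(0, 0), cons(0, 0)), plus(plus(plus(0, 0), 0), cons(times(0, 0), times(0, 0)))), cons(times(cons(times(0, 0), 0), times(plus(0, 0), 0)), plus(plus(plus(times(0, 0), times(0, 0)), 0), times(0, cons(times(0, 0), 0))))), times(0, 0))) = 1 + max(6, 1) = 7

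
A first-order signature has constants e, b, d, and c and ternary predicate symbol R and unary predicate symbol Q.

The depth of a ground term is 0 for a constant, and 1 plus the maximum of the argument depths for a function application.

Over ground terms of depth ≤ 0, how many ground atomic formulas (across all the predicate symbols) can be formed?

First count ground terms of depth ≤ 0.
With no function symbols every ground term is a constant, so there are exactly 4 ground terms at every depth bound.
N_0 = 4
Explicitly: e, b, d, c.
So |H| = 4.
For each predicate symbol, the number of ground atoms is |H| raised to its arity; summing:
  R: 4^3 = 64;  Q: 4
Total ground atoms: 64 + 4 = 68.

68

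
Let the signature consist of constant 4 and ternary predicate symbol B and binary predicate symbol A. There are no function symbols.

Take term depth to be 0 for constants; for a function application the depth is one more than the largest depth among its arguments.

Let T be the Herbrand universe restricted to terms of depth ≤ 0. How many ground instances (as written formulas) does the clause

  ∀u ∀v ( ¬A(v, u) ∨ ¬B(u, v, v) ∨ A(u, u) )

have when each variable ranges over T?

Ground terms of depth ≤ 0:
  With no function symbols every ground term is a constant, so there is exactly 1 ground term at every depth bound.
  N_0 = 1
  Explicitly: 4.
So there is exactly 1 ground term available for substitution.
The body mentions every one of the 2 quantified variables; since ground terms form a free algebra, no two substitutions collapse to the same formula.
Number of ground instances = 1^2 = 1.

1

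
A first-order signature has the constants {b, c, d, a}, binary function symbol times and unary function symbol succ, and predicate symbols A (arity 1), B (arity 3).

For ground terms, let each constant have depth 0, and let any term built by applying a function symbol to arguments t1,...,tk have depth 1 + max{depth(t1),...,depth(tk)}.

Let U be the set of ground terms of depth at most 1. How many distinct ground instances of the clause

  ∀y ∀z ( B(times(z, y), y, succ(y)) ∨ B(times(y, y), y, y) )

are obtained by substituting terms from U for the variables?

Ground terms of depth ≤ 1:
  If N_k denotes the number of depth-≤k ground terms, the 4 constants give N_0 = 4, and each function symbol of arity r contributes N_{k-1}^r new terms at level k: N_k = 4 + N_{k-1}^2 + N_{k-1}.
  N_0 = 4
  N_1 = 4 + 4^2 + 4 = 24
So there are 24 ground terms available for substitution.
The body mentions every one of the 2 quantified variables; since ground terms form a free algebra, no two substitutions collapse to the same formula.
Number of ground instances = 24^2 = 576.

576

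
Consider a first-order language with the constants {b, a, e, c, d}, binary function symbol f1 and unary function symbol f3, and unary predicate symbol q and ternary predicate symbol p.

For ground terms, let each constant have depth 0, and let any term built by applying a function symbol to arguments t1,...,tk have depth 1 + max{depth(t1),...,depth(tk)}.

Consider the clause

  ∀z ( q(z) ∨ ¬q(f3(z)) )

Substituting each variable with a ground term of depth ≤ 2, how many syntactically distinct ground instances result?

Ground terms of depth ≤ 2:
  Write N_k for the number of ground terms of depth ≤ k. A term of depth ≤ k is either a constant or a function symbol applied to arguments of depth ≤ k−1, so N_k = 5 + N_{k-1}^2 + N_{k-1}.
  N_0 = 5
  N_1 = 5 + 5^2 + 5 = 35
  N_2 = 5 + 35^2 + 35 = 1265
So there are 1265 ground terms available for substitution.
The clause has 1 distinct variable (z), which appears in the body. In the free term algebra distinct substitutions yield syntactically distinct ground instances.
Number of ground instances = 1265.

1265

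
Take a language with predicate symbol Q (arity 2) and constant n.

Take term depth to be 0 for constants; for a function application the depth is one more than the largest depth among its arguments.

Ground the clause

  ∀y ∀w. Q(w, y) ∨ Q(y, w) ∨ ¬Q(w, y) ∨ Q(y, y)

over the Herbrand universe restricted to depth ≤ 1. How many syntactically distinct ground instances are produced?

1

Ground terms of depth ≤ 1:
  With no function symbols every ground term is a constant, so there is exactly 1 ground term at every depth bound.
  N_0 = 1
  N_1 = 1
  Explicitly: n.
So there is exactly 1 ground term available for substitution.
The clause has 2 distinct variables (y, w), each appearing in the body. In the free term algebra distinct substitutions yield syntactically distinct ground instances.
Number of ground instances = 1^2 = 1.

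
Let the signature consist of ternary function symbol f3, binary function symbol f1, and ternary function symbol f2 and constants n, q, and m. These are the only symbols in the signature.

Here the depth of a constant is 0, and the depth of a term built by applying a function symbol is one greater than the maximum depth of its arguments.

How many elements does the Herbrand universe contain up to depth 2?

579351

Let N_k count ground terms of depth at most k. Each non-constant term of depth ≤ k is some function symbol applied to depth-≤(k−1) arguments, giving N_k = 3 + N_{k-1}^3 + N_{k-1}^2 + N_{k-1}^3.
N_0 = 3
N_1 = 3 + 3^3 + 3^2 + 3^3 = 66
N_2 = 3 + 66^3 + 66^2 + 66^3 = 579351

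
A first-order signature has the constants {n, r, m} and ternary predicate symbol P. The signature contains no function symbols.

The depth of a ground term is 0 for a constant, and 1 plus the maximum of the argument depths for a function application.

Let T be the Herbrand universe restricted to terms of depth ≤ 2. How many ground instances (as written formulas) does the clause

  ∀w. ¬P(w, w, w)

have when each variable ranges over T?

3

Ground terms of depth ≤ 2:
  With no function symbols every ground term is a constant, so there are exactly 3 ground terms at every depth bound.
  N_0 = 3
  N_1 = 3
  N_2 = 3
  Explicitly: n, r, m.
So there are 3 ground terms available for substitution.
The clause has 1 distinct variable (w), which appears in the body. In the free term algebra distinct substitutions yield syntactically distinct ground instances.
Number of ground instances = 3.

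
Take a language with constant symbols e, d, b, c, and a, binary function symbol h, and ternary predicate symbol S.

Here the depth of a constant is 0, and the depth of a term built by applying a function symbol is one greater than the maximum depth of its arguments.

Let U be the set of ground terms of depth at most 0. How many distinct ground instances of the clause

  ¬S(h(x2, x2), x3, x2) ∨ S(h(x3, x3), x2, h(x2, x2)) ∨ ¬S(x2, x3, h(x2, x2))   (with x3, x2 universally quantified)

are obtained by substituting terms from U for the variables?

25

Ground terms of depth ≤ 0:
  Let N_k count ground terms of depth at most k. Each non-constant term of depth ≤ k is some function symbol applied to depth-≤(k−1) arguments, giving N_k = 5 + N_{k-1}^2.
  N_0 = 5
So there are 5 ground terms available for substitution.
The body mentions every one of the 2 quantified variables; since ground terms form a free algebra, no two substitutions collapse to the same formula.
Number of ground instances = 5^2 = 25.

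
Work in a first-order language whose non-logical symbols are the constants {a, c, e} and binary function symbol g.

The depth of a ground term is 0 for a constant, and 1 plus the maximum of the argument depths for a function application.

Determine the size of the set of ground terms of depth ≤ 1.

Count level by level. With function symbols g/2, the terms of depth ≤ k are the 3 constants together with each function applied to depth-≤(k−1) tuples, so N_k = 3 + N_{k-1}^2.
N_0 = 3
N_1 = 3 + 3^2 = 12
Explicitly: a, c, e, g(a, a), g(a, c), g(a, e), g(c, a), g(c, c), g(c, e), g(e, a), g(e, c), g(e, e).

12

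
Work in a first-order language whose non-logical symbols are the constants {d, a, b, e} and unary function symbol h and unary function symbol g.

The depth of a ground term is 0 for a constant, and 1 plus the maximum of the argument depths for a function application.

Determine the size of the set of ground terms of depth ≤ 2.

28

If N_k denotes the number of depth-≤k ground terms, the 4 constants give N_0 = 4, and each function symbol of arity r contributes N_{k-1}^r new terms at level k: N_k = 4 + N_{k-1} + N_{k-1}.
N_0 = 4
N_1 = 4 + 4 + 4 = 12
N_2 = 4 + 12 + 12 = 28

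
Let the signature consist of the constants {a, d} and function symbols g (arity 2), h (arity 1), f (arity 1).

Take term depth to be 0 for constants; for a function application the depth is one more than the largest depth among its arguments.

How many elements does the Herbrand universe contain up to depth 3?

15130

If N_k denotes the number of depth-≤k ground terms, the 2 constants give N_0 = 2, and each function symbol of arity r contributes N_{k-1}^r new terms at level k: N_k = 2 + N_{k-1}^2 + N_{k-1} + N_{k-1}.
N_0 = 2
N_1 = 2 + 2^2 + 2 + 2 = 10
N_2 = 2 + 10^2 + 10 + 10 = 122
N_3 = 2 + 122^2 + 122 + 122 = 15130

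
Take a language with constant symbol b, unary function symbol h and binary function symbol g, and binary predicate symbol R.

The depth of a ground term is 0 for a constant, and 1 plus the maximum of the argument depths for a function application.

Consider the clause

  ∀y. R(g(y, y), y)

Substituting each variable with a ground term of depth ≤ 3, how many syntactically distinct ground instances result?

Ground terms of depth ≤ 3:
  Let N_k count ground terms of depth at most k. Each non-constant term of depth ≤ k is some function symbol applied to depth-≤(k−1) arguments, giving N_k = 1 + N_{k-1} + N_{k-1}^2.
  N_0 = 1
  N_1 = 1 + 1 + 1^2 = 3
  N_2 = 1 + 3 + 3^2 = 13
  N_3 = 1 + 13 + 13^2 = 183
So there are 183 ground terms available for substitution.
The clause has 1 distinct variable (y), which appears in the body. In the free term algebra distinct substitutions yield syntactically distinct ground instances.
Number of ground instances = 183.

183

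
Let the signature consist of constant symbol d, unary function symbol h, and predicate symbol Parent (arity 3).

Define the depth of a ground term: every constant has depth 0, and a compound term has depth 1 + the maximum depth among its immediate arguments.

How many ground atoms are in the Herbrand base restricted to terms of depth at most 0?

First count ground terms of depth ≤ 0.
Write N_k for the number of ground terms of depth ≤ k. A term of depth ≤ k is either a constant or a function symbol applied to arguments of depth ≤ k−1, so N_k = 1 + N_{k-1}.
N_0 = 1
Explicitly: d.
So |H| = 1.
Each predicate of arity r yields |H|^r ground atoms (one per choice of an r-tuple from H):
  Parent: 1^3 = 1
Total ground atoms: 1.

1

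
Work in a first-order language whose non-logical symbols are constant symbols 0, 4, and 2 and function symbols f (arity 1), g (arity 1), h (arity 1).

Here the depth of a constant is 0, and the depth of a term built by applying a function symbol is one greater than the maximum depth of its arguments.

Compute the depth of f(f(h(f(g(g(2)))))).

depth(g(2)) = 1 + depth(2) = 1 + 0 = 1
depth(g(g(2))) = 1 + depth(g(2)) = 1 + 1 = 2
depth(f(g(g(2)))) = 1 + depth(g(g(2))) = 1 + 2 = 3
depth(h(f(g(g(2))))) = 1 + depth(f(g(g(2)))) = 1 + 3 = 4
depth(f(h(f(g(g(2)))))) = 1 + depth(h(f(g(g(2))))) = 1 + 4 = 5
depth(f(f(h(f(g(g(2))))))) = 1 + depth(f(h(f(g(g(2)))))) = 1 + 5 = 6

6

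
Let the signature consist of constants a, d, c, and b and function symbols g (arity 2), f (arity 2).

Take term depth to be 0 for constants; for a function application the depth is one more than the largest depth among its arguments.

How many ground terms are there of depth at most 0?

Count level by level. With function symbols g/2, f/2, the terms of depth ≤ k are the 4 constants together with each function applied to depth-≤(k−1) tuples, so N_k = 4 + N_{k-1}^2 + N_{k-1}^2.
N_0 = 4
Explicitly: a, d, c, b.

4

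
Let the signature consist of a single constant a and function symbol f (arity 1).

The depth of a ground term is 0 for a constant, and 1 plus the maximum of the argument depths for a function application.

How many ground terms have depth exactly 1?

1

Let N_k count ground terms of depth at most k. Each non-constant term of depth ≤ k is some function symbol applied to depth-≤(k−1) arguments, giving N_k = 1 + N_{k-1}.
N_0 = 1
N_1 = 1 + 1 = 2
Terms of depth exactly 1: N_1 − N_0 = 2 − 1 = 1.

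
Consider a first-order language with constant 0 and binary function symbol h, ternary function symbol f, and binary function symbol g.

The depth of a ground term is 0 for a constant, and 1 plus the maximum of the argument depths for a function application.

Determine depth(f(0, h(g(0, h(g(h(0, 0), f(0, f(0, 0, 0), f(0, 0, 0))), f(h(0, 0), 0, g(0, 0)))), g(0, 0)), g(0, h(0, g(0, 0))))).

7

depth(h(0, 0)) = 1 + max(0, 0) = 1
depth(f(0, 0, 0)) = 1 + max(0, 0, 0) = 1
depth(f(0, f(0, 0, 0), f(0, 0, 0))) = 1 + max(0, 1, 1) = 2
depth(g(h(0, 0), f(0, f(0, 0, 0), f(0, 0, 0)))) = 1 + max(1, 2) = 3
depth(g(0, 0)) = 1 + max(0, 0) = 1
depth(f(h(0, 0), 0, g(0, 0))) = 1 + max(1, 0, 1) = 2
depth(h(g(h(0, 0), f(0, f(0, 0, 0), f(0, 0, 0))), f(h(0, 0), 0, g(0, 0)))) = 1 + max(3, 2) = 4
depth(g(0, h(g(h(0, 0), f(0, f(0, 0, 0), f(0, 0, 0))), f(h(0, 0), 0, g(0, 0))))) = 1 + max(0, 4) = 5
depth(h(g(0, h(g(h(0, 0), f(0, f(0, 0, 0), f(0, 0, 0))), f(h(0, 0), 0, g(0, 0)))), g(0, 0))) = 1 + max(5, 1) = 6
depth(h(0, g(0, 0))) = 1 + max(0, 1) = 2
depth(g(0, h(0, g(0, 0)))) = 1 + max(0, 2) = 3
depth(f(0, h(g(0, h(g(h(0, 0), f(0, f(0, 0, 0), f(0, 0, 0))), f(h(0, 0), 0, g(0, 0)))), g(0, 0)), g(0, h(0, g(0, 0))))) = 1 + max(0, 6, 3) = 7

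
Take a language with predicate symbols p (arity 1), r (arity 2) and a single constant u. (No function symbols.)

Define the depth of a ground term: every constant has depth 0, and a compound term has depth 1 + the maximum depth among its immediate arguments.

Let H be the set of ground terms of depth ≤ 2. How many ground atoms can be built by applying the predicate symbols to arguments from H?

First count ground terms of depth ≤ 2.
With no function symbols every ground term is a constant, so there is exactly 1 ground term at every depth bound.
N_0 = 1
N_1 = 1
N_2 = 1
So |H| = 1.
A ground atom is a predicate applied to a tuple of terms from H, so the count is the sum over predicates of |H|^arity:
  p: 1;  r: 1^2 = 1
Total ground atoms: 1 + 1 = 2.

2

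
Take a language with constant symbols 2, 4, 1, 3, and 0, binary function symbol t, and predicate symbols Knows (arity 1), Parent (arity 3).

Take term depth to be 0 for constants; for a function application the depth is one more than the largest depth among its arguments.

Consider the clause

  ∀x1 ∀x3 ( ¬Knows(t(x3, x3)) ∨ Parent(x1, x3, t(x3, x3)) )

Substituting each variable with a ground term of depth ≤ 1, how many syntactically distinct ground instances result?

Ground terms of depth ≤ 1:
  Let N_k count ground terms of depth at most k. Each non-constant term of depth ≤ k is some function symbol applied to depth-≤(k−1) arguments, giving N_k = 5 + N_{k-1}^2.
  N_0 = 5
  N_1 = 5 + 5^2 = 30
So there are 30 ground terms available for substitution.
The clause has 2 distinct variables (x1, x3), each appearing in the body. In the free term algebra distinct substitutions yield syntactically distinct ground instances.
Number of ground instances = 30^2 = 900.

900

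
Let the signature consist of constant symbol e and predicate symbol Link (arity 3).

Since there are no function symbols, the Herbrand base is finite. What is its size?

With no function symbols, the Herbrand universe is just the 1 constant.
Ground atoms per predicate: Link: 1^3 = 1.
Herbrand base size = 1 = 1.

1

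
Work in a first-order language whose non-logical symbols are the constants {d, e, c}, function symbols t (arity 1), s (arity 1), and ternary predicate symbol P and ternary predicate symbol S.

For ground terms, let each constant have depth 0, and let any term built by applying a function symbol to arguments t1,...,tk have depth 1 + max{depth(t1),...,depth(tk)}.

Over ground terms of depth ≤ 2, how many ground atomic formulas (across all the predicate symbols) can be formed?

18522

First count ground terms of depth ≤ 2.
Let N_k count ground terms of depth at most k. Each non-constant term of depth ≤ k is some function symbol applied to depth-≤(k−1) arguments, giving N_k = 3 + N_{k-1} + N_{k-1}.
N_0 = 3
N_1 = 3 + 3 + 3 = 9
N_2 = 3 + 9 + 9 = 21
So |H| = 21.
Each predicate of arity r yields |H|^r ground atoms (one per choice of an r-tuple from H):
  P: 21^3 = 9261;  S: 21^3 = 9261
Total ground atoms: 9261 + 9261 = 18522.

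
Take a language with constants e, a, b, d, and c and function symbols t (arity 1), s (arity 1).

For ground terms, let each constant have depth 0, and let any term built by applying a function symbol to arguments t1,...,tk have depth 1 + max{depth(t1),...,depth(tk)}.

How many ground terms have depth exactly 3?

Let N_k count ground terms of depth at most k. Each non-constant term of depth ≤ k is some function symbol applied to depth-≤(k−1) arguments, giving N_k = 5 + N_{k-1} + N_{k-1}.
N_0 = 5
N_1 = 5 + 5 + 5 = 15
N_2 = 5 + 15 + 15 = 35
N_3 = 5 + 35 + 35 = 75
Terms of depth exactly 3: N_3 − N_2 = 75 − 35 = 40.

40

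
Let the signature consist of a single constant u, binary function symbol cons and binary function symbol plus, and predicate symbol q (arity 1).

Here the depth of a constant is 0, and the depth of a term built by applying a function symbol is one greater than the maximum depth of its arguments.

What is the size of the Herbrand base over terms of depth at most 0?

First count ground terms of depth ≤ 0.
Write N_k for the number of ground terms of depth ≤ k. A term of depth ≤ k is either a constant or a function symbol applied to arguments of depth ≤ k−1, so N_k = 1 + N_{k-1}^2 + N_{k-1}^2.
N_0 = 1
Explicitly: u.
So |H| = 1.
For each predicate symbol, the number of ground atoms is |H| raised to its arity; summing:
  q: 1
Total ground atoms: 1.

1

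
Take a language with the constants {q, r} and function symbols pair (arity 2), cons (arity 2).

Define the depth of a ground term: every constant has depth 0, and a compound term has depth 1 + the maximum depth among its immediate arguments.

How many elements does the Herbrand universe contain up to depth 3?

81610

Count level by level. With function symbols pair/2, cons/2, the terms of depth ≤ k are the 2 constants together with each function applied to depth-≤(k−1) tuples, so N_k = 2 + N_{k-1}^2 + N_{k-1}^2.
N_0 = 2
N_1 = 2 + 2^2 + 2^2 = 10
N_2 = 2 + 10^2 + 10^2 = 202
N_3 = 2 + 202^2 + 202^2 = 81610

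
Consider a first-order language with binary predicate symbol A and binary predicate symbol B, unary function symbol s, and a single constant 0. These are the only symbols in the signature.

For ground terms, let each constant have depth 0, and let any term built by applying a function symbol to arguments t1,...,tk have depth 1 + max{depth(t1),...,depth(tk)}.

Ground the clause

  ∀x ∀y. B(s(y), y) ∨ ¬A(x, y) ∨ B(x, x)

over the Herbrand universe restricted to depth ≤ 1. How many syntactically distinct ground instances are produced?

4

Ground terms of depth ≤ 1:
  Let N_k = |{terms of depth ≤ k}|. Then N_0 = 1 and N_k = 1 + N_{k-1} for k ≥ 1 (one summand per function symbol, arity giving the exponent).
  N_0 = 1
  N_1 = 1 + 1 = 2
  Explicitly: 0, s(0).
So there are 2 ground terms available for substitution.
The clause has 2 distinct variables (x, y), each appearing in the body. In the free term algebra distinct substitutions yield syntactically distinct ground instances.
Number of ground instances = 2^2 = 4.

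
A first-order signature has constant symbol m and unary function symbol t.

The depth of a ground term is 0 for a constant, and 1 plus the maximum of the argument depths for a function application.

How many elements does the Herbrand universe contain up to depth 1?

2

If N_k denotes the number of depth-≤k ground terms, the 1 constant gives N_0 = 1, and each function symbol of arity r contributes N_{k-1}^r new terms at level k: N_k = 1 + N_{k-1}.
N_0 = 1
N_1 = 1 + 1 = 2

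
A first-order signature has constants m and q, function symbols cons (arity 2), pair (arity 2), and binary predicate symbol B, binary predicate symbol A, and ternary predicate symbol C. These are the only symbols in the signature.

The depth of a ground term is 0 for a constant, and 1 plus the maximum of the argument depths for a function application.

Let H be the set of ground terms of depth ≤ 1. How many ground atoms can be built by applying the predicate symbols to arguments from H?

1200

First count ground terms of depth ≤ 1.
Let N_k = |{terms of depth ≤ k}|. Then N_0 = 2 and N_k = 2 + N_{k-1}^2 + N_{k-1}^2 for k ≥ 1 (one summand per function symbol, arity giving the exponent).
N_0 = 2
N_1 = 2 + 2^2 + 2^2 = 10
So |H| = 10.
Ground atoms are formed by filling each argument slot of a predicate with a term from H, so an r-ary predicate gives |H|^r atoms:
  B: 10^2 = 100;  A: 10^2 = 100;  C: 10^3 = 1000
Total ground atoms: 100 + 100 + 1000 = 1200.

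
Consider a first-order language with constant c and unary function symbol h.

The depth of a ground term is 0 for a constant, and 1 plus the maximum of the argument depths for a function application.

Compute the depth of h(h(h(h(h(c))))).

5

depth(h(c)) = 1 + depth(c) = 1 + 0 = 1
depth(h(h(c))) = 1 + depth(h(c)) = 1 + 1 = 2
depth(h(h(h(c)))) = 1 + depth(h(h(c))) = 1 + 2 = 3
depth(h(h(h(h(c))))) = 1 + depth(h(h(h(c)))) = 1 + 3 = 4
depth(h(h(h(h(h(c)))))) = 1 + depth(h(h(h(h(c))))) = 1 + 4 = 5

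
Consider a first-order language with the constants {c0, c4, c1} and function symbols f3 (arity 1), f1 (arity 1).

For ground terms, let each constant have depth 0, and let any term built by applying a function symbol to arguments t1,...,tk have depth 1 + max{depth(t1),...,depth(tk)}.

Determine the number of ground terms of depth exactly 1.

If N_k denotes the number of depth-≤k ground terms, the 3 constants give N_0 = 3, and each function symbol of arity r contributes N_{k-1}^r new terms at level k: N_k = 3 + N_{k-1} + N_{k-1}.
N_0 = 3
N_1 = 3 + 3 + 3 = 9
Terms of depth exactly 1: N_1 − N_0 = 9 − 3 = 6.

6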